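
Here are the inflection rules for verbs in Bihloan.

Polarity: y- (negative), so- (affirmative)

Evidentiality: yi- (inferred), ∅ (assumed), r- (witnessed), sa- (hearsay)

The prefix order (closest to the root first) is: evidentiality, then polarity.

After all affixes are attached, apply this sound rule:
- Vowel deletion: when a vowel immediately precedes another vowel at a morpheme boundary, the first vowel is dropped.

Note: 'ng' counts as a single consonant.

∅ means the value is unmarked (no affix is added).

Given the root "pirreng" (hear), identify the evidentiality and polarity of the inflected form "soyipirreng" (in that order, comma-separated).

Segment: so-yi-pirreng.
evidentiality: yi- → inferred.
polarity: so- → affirmative.

inferred, affirmative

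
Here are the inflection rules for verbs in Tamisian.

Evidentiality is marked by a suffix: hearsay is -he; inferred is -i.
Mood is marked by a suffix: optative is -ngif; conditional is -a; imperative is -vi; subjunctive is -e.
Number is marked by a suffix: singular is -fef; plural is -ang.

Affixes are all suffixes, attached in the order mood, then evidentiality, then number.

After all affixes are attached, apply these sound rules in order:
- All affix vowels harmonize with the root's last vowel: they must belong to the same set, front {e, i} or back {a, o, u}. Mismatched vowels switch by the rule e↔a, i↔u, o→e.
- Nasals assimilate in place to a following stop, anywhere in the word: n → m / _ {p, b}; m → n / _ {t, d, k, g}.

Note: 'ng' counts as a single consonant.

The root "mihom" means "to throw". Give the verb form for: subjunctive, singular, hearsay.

Attach mood subjunctive -e → mihome.
Attach evidentiality hearsay -he → mihomehe.
Attach number singular -fef → mihomehefef.
Apply vowel harmony: mihomehefef → mihomahafaf.
Nasal assimilation: no change.

mihomahafaf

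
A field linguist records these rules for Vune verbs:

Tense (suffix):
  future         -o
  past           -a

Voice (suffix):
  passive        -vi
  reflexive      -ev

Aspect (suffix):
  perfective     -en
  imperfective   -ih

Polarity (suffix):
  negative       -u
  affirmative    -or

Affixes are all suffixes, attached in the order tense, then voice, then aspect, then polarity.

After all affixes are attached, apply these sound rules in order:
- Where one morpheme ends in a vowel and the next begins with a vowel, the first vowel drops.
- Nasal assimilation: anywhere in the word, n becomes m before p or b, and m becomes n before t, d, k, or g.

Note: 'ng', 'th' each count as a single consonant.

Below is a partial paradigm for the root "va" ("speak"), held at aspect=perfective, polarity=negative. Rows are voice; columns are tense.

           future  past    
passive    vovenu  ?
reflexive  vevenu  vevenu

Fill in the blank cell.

Attach tense past -a → vaa.
Attach voice passive -vi → vaavi.
Attach aspect perfective -en → vaavien.
Attach polarity negative -u → vaavienu.
Apply vowel deletion: vaavienu → vavenu.
Nasal assimilation: no change.

vavenu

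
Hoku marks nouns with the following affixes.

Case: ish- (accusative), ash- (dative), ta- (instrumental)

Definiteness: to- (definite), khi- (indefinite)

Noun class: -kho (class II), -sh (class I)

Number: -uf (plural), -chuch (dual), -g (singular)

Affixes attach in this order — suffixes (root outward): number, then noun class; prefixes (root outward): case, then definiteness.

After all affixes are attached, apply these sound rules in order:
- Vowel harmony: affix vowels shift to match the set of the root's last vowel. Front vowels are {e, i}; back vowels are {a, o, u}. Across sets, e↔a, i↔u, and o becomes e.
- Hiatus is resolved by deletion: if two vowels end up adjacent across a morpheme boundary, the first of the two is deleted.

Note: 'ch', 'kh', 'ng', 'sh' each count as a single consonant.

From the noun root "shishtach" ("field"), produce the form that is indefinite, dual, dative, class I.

Attach number dual -chuch → shishtachchuch.
Attach case dative ash- → ashshishtachchuch.
Attach definiteness indefinite khi- → khiashshishtachchuch.
Attach noun class class I -sh → khiashshishtachchuchsh.
Apply vowel harmony: khiashshishtachchuchsh → khuashshishtachchuchsh.
Apply vowel deletion: khuashshishtachchuchsh → khashshishtachchuchsh.

khashshishtachchuchsh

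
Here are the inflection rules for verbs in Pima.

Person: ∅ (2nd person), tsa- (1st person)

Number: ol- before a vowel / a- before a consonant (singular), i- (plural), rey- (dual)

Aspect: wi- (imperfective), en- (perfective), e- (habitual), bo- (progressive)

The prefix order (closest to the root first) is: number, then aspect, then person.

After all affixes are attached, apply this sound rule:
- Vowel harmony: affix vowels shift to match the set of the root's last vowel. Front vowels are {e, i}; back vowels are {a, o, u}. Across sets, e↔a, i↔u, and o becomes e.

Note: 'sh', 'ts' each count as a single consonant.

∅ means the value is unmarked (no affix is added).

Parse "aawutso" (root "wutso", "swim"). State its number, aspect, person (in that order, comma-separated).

singular, habitual, 2nd person

Segment: e-a-wutso.
number: ol/a- → singular.
aspect: e- → habitual.
person: ∅ → 2nd person.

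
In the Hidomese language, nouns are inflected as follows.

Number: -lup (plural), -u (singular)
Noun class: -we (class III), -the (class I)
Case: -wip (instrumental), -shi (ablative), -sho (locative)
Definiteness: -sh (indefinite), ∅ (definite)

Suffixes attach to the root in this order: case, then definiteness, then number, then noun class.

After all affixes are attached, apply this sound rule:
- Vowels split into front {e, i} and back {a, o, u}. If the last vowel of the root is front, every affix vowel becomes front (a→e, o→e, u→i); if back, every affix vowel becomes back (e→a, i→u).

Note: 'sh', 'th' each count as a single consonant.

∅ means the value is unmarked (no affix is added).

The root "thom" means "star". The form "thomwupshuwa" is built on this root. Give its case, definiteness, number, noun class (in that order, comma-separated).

Segment: thom-wip-sh-u-we.
case: -wip → instrumental.
definiteness: -sh → indefinite.
number: -u → singular.
noun class: -we → class III.

instrumental, indefinite, singular, class III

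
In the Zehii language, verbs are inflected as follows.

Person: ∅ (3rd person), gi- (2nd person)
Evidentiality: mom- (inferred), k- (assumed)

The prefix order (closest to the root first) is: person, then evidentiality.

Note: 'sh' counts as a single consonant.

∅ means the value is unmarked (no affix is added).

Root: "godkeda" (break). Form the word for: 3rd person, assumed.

person = 3rd person: zero marking, form stays godkeda.
Attach evidentiality assumed k- → kgodkeda.

kgodkeda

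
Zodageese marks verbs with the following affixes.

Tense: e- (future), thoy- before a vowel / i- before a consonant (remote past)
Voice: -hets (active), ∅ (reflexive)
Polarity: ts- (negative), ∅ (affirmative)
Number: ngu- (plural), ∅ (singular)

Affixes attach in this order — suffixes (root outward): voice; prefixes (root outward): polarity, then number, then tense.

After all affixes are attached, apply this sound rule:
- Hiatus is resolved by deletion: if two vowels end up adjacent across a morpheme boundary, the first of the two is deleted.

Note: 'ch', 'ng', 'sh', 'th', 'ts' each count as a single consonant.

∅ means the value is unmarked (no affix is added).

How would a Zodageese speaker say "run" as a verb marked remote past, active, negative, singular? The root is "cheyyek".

itscheyyekhets

Attach polarity negative ts- → tscheyyek.
Attach voice active -hets → tscheyyekhets.
number = singular: zero marking, form stays tscheyyekhets.
Attach tense remote past i- (before consonant 'ts') → itscheyyekhets.
Vowel deletion: no change.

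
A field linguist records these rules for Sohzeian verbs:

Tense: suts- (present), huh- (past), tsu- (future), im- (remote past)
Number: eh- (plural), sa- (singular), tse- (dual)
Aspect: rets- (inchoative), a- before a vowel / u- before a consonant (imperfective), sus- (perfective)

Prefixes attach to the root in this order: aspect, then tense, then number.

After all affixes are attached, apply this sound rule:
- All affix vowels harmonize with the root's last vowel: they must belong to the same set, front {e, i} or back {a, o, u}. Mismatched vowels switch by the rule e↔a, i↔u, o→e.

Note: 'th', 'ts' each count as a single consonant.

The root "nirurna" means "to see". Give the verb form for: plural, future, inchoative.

ahtsuratsnirurna

Attach aspect inchoative rets- → retsnirurna.
Attach tense future tsu- → tsuretsnirurna.
Attach number plural eh- → ehtsuretsnirurna.
Apply vowel harmony: ehtsuretsnirurna → ahtsuratsnirurna.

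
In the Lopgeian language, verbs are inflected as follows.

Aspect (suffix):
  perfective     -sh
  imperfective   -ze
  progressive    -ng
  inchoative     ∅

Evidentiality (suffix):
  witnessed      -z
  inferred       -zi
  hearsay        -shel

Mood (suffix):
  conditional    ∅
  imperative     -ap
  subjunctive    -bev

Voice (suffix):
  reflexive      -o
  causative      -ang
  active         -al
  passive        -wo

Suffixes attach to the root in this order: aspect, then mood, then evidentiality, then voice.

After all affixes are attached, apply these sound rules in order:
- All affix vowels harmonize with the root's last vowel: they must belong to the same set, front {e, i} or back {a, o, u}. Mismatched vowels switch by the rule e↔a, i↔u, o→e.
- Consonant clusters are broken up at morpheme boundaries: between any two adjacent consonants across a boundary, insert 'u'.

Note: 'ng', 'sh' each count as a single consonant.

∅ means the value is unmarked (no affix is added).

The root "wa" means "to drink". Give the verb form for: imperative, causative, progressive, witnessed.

wangapuzang

Attach aspect progressive -ng → wang.
Attach mood imperative -ap → wangap.
Attach evidentiality witnessed -z → wangapz.
Attach voice causative -ang → wangapzang.
Vowel harmony: no change.
Apply epenthesis: wangapzang → wangapuzang.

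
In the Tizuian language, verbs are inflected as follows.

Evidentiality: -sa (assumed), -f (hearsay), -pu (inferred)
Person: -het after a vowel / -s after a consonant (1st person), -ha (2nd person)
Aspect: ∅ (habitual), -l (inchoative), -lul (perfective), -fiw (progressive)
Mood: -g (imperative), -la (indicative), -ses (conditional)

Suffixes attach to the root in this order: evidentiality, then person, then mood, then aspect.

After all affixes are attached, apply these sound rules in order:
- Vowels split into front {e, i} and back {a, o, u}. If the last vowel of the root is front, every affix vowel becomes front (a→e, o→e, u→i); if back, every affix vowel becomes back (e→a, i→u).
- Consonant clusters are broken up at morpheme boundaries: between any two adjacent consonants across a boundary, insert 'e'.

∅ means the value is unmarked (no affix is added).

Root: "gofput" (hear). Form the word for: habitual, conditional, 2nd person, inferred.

Attach evidentiality inferred -pu → gofputpu.
Attach person 2nd person -ha → gofputpuha.
Attach mood conditional -ses → gofputpuhases.
aspect = habitual: zero marking, form stays gofputpuhases.
Apply vowel harmony: gofputpuhases → gofputpuhasas.
Apply epenthesis: gofputpuhasas → gofputepuhasas.

gofputepuhasas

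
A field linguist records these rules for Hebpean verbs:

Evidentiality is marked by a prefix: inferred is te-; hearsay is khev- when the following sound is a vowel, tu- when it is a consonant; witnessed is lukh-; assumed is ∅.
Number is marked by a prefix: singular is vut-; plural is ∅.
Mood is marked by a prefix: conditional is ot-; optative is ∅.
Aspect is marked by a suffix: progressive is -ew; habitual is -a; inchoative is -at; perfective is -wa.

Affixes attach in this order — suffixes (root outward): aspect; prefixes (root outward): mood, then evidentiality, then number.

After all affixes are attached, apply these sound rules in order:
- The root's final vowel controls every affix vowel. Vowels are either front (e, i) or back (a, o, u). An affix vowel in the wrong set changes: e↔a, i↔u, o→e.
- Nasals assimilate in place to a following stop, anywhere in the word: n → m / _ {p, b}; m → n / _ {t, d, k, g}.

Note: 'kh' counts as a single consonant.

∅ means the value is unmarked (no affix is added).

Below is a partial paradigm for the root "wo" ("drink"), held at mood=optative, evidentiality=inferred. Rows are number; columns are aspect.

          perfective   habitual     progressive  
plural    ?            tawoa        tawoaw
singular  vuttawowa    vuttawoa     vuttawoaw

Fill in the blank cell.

Attach aspect perfective -wa → wowa.
mood = optative: zero marking, form stays wowa.
Attach evidentiality inferred te- → tewowa.
number = plural: zero marking, form stays tewowa.
Apply vowel harmony: tewowa → tawowa.
Nasal assimilation: no change.

tawowa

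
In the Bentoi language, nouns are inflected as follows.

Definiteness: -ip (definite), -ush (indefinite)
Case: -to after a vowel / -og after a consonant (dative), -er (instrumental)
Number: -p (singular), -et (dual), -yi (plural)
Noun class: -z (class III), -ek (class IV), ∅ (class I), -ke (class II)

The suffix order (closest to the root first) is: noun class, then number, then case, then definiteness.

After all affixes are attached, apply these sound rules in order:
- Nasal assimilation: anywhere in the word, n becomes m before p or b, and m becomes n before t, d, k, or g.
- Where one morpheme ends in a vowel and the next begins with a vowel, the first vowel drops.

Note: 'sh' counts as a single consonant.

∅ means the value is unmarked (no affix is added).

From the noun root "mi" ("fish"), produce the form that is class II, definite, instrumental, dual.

Attach noun class class II -ke → mike.
Attach number dual -et → mikeet.
Attach case instrumental -er → mikeeter.
Attach definiteness definite -ip → mikeeterip.
Nasal assimilation: no change.
Apply vowel deletion: mikeeterip → miketerip.

miketerip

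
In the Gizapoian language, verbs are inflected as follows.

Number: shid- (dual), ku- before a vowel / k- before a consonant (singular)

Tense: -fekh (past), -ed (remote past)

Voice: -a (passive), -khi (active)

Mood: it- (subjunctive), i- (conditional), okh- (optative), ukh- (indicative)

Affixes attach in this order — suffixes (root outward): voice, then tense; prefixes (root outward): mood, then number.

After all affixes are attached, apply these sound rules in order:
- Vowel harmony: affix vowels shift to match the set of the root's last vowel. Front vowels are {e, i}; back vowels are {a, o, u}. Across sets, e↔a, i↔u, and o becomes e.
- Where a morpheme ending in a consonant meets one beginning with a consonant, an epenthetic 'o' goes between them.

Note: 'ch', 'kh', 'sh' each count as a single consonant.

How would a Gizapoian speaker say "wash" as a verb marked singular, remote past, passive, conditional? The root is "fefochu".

kuufefochuaad

Attach voice passive -a → fefochua.
Attach tense remote past -ed → fefochuaed.
Attach mood conditional i- → ifefochuaed.
Attach number singular ku- (before vowel 'i') → kuifefochuaed.
Apply vowel harmony: kuifefochuaed → kuufefochuaad.
Epenthesis: no change.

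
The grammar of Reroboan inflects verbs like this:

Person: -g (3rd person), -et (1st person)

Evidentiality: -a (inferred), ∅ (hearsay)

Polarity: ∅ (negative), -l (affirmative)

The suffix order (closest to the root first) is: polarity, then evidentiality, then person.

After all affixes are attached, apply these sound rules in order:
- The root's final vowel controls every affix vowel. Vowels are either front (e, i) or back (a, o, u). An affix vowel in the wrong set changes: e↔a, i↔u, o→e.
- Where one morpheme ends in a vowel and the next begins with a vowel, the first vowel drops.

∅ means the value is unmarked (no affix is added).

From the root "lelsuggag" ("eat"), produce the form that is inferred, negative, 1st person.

lelsuggagat

polarity = negative: zero marking, form stays lelsuggag.
Attach evidentiality inferred -a → lelsuggaga.
Attach person 1st person -et → lelsuggagaet.
Apply vowel harmony: lelsuggagaet → lelsuggagaat.
Apply vowel deletion: lelsuggagaat → lelsuggagat.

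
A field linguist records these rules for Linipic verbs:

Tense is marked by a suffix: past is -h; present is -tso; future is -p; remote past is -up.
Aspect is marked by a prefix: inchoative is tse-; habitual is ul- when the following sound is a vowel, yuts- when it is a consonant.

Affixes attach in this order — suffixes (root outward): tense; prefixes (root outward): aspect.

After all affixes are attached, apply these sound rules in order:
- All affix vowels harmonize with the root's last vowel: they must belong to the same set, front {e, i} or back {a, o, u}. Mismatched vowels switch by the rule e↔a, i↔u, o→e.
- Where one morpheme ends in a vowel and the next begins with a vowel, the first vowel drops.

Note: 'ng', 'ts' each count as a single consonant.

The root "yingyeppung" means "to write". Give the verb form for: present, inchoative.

tsayingyeppungtso

Attach aspect inchoative tse- → tseyingyeppung.
Attach tense present -tso → tseyingyeppungtso.
Apply vowel harmony: tseyingyeppungtso → tsayingyeppungtso.
Vowel deletion: no change.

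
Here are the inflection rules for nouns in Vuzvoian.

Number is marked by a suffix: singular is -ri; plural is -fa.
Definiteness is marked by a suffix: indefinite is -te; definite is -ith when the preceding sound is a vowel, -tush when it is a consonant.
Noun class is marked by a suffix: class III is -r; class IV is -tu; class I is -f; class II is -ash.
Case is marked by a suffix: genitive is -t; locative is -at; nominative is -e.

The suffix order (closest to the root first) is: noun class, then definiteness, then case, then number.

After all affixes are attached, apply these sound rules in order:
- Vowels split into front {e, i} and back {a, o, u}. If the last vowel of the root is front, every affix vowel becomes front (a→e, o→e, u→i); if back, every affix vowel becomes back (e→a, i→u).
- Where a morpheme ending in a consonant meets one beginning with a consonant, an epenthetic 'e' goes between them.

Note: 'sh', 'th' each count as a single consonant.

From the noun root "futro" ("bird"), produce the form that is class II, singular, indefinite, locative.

Attach noun class class II -ash → futroash.
Attach definiteness indefinite -te → futroashte.
Attach case locative -at → futroashteat.
Attach number singular -ri → futroashteatri.
Apply vowel harmony: futroashteatri → futroashtaatru.
Apply epenthesis: futroashtaatru → futroashetaateru.

futroashetaateru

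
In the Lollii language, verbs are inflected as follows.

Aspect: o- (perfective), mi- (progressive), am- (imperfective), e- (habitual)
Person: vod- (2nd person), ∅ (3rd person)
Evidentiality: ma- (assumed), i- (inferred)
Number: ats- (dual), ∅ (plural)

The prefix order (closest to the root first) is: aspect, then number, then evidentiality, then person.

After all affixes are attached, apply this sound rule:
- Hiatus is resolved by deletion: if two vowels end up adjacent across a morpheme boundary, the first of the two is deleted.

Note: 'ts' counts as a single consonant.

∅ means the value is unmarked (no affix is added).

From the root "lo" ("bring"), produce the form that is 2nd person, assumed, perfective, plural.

vodmolo

Attach aspect perfective o- → olo.
number = plural: zero marking, form stays olo.
Attach evidentiality assumed ma- → maolo.
Attach person 2nd person vod- → vodmaolo.
Apply vowel deletion: vodmaolo → vodmolo.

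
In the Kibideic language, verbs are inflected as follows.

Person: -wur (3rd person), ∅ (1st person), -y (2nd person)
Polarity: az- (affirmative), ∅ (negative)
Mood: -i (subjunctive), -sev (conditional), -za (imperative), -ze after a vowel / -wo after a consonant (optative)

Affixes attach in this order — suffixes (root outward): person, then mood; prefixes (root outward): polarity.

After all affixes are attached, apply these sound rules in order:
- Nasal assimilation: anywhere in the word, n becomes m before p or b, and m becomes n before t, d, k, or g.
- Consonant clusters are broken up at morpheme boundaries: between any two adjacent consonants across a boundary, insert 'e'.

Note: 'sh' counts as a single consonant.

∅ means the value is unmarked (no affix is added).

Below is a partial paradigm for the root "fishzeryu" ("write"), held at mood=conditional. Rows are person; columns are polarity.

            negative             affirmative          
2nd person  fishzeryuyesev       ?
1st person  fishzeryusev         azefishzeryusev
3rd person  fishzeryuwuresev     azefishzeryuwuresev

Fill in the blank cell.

azefishzeryuyesev

Attach person 2nd person -y → fishzeryuy.
Attach polarity affirmative az- → azfishzeryuy.
Attach mood conditional -sev → azfishzeryuysev.
Nasal assimilation: no change.
Apply epenthesis: azfishzeryuysev → azefishzeryuyesev.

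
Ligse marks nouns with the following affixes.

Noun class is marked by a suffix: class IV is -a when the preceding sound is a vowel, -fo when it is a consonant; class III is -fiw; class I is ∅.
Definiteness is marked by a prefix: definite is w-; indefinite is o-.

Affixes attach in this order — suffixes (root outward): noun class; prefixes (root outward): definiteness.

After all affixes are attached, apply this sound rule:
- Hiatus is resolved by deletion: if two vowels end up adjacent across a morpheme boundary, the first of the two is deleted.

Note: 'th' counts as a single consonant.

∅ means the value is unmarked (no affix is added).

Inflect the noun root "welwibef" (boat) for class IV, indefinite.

owelwibeffo

Attach definiteness indefinite o- → owelwibef.
Attach noun class class IV -fo (after consonant 'f') → owelwibeffo.
Vowel deletion: no change.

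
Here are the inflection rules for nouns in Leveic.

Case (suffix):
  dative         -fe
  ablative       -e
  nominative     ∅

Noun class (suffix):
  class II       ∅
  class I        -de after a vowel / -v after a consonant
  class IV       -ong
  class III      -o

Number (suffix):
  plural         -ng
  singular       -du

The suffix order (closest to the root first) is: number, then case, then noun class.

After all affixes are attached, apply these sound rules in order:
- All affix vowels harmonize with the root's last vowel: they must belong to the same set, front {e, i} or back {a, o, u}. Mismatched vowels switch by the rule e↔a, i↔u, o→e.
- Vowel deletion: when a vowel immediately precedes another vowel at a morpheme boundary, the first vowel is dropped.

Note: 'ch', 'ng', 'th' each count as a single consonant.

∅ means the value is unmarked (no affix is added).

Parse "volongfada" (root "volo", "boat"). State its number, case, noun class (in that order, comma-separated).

plural, dative, class I

Segment: volo-ng-fe-de.
number: -ng → plural.
case: -fe → dative.
noun class: -de/v → class I.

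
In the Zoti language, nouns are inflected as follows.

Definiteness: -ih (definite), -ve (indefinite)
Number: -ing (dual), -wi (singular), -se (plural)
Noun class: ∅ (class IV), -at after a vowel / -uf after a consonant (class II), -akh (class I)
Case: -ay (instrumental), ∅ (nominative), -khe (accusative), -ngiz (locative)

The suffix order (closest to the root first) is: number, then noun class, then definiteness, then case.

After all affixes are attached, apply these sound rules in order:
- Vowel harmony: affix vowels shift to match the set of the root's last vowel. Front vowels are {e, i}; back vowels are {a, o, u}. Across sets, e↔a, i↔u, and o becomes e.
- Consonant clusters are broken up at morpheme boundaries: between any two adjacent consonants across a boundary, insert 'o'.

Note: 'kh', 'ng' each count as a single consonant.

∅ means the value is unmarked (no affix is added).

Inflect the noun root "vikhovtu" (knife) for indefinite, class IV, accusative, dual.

vikhovtuungovakha

Attach number dual -ing → vikhovtuing.
noun class = class IV: zero marking, form stays vikhovtuing.
Attach definiteness indefinite -ve → vikhovtuingve.
Attach case accusative -khe → vikhovtuingvekhe.
Apply vowel harmony: vikhovtuingvekhe → vikhovtuungvakha.
Apply epenthesis: vikhovtuungvakha → vikhovtuungovakha.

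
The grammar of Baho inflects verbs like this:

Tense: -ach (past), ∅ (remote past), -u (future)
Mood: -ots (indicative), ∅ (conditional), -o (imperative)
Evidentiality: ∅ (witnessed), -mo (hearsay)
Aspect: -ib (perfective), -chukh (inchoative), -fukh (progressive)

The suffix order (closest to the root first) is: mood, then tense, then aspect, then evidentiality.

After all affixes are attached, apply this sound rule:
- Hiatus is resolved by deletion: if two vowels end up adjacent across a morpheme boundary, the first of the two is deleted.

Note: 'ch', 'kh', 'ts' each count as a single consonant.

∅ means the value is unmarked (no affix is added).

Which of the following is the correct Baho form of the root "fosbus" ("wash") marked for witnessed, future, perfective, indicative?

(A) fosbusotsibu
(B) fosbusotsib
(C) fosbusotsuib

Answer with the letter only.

Attach mood indicative -ots → fosbusots.
Attach tense future -u → fosbusotsu.
Attach aspect perfective -ib → fosbusotsuib.
evidentiality = witnessed: zero marking, form stays fosbusotsuib.
Apply vowel deletion: fosbusotsuib → fosbusotsib.
So the correct form is fosbusotsib, option (B).
(C) fosbusotsuib is wrong: it fails to apply the sound rule(s).
(A) fosbusotsibu is wrong: it has the affixes in the wrong order.

B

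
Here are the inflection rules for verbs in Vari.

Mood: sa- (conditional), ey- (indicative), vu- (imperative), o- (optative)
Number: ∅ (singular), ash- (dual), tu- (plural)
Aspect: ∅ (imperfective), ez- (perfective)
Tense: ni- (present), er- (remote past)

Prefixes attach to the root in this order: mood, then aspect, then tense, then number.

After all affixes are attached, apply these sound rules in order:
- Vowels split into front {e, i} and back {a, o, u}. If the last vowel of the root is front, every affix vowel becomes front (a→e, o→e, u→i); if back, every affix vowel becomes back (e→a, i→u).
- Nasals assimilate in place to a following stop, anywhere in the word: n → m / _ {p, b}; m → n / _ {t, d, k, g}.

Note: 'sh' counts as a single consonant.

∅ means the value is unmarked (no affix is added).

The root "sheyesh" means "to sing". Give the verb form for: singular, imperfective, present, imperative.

Attach mood imperative vu- → vusheyesh.
aspect = imperfective: zero marking, form stays vusheyesh.
Attach tense present ni- → nivusheyesh.
number = singular: zero marking, form stays nivusheyesh.
Apply vowel harmony: nivusheyesh → nivisheyesh.
Nasal assimilation: no change.

nivisheyesh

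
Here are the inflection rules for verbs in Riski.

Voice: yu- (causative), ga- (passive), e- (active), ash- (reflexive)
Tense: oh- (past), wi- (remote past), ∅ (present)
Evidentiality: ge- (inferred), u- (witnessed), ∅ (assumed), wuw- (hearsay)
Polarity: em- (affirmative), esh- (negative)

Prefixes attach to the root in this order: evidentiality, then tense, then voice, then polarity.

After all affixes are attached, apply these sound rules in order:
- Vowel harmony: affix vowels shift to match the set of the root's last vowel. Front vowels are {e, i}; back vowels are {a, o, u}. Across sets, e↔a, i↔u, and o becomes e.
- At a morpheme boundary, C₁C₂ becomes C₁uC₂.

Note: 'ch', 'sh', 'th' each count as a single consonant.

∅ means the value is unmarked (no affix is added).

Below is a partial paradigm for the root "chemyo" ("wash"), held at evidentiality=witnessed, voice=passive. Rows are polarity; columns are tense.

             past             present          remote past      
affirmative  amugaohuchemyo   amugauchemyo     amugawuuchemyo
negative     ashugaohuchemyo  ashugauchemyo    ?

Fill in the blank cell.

Attach evidentiality witnessed u- → uchemyo.
Attach tense remote past wi- → wiuchemyo.
Attach voice passive ga- → gawiuchemyo.
Attach polarity negative esh- → eshgawiuchemyo.
Apply vowel harmony: eshgawiuchemyo → ashgawuuchemyo.
Apply epenthesis: ashgawuuchemyo → ashugawuuchemyo.

ashugawuuchemyo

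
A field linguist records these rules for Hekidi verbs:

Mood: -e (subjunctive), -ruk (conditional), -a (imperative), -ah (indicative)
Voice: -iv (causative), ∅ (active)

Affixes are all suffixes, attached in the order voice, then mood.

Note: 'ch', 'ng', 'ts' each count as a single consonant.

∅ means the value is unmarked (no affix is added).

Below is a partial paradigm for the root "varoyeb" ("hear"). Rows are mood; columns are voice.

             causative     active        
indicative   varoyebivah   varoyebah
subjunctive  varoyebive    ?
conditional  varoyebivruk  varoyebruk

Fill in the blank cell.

varoyebe

voice = active: zero marking, form stays varoyeb.
Attach mood subjunctive -e → varoyebe.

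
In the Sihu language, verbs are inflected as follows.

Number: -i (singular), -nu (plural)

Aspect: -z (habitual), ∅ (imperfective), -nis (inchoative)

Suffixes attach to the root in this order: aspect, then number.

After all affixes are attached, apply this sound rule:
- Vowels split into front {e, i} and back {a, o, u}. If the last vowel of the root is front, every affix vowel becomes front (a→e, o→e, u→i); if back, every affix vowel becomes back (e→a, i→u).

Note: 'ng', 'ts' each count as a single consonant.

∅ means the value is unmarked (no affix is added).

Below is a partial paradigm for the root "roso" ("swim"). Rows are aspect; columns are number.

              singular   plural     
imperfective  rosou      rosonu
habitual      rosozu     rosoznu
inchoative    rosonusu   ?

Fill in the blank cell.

Attach aspect inchoative -nis → rosonis.
Attach number plural -nu → rosonisnu.
Apply vowel harmony: rosonisnu → rosonusnu.

rosonusnu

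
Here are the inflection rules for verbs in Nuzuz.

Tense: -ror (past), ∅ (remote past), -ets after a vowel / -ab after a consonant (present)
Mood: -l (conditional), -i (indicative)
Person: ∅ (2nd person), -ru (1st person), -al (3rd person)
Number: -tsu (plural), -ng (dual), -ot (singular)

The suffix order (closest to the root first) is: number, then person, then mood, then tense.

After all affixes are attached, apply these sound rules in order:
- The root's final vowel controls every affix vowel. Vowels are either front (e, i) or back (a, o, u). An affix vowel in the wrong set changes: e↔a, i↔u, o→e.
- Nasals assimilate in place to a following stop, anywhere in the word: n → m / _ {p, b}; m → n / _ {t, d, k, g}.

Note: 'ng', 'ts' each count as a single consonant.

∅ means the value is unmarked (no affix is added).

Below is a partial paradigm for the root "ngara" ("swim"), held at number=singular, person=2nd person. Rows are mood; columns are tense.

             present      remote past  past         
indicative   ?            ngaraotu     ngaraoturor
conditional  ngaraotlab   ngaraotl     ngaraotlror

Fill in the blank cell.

ngaraotuats

Attach number singular -ot → ngaraot.
person = 2nd person: zero marking, form stays ngaraot.
Attach mood indicative -i → ngaraoti.
Attach tense present -ets (after vowel 'i') → ngaraotiets.
Apply vowel harmony: ngaraotiets → ngaraotuats.
Nasal assimilation: no change.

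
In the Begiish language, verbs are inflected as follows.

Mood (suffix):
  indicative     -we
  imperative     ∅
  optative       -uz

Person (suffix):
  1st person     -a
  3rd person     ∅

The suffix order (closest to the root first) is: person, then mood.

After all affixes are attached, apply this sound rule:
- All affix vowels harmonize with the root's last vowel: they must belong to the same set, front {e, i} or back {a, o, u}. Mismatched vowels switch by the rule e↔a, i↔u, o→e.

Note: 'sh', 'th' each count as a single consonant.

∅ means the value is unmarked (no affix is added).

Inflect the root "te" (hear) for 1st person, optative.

teeiz

Attach person 1st person -a → tea.
Attach mood optative -uz → teauz.
Apply vowel harmony: teauz → teeiz.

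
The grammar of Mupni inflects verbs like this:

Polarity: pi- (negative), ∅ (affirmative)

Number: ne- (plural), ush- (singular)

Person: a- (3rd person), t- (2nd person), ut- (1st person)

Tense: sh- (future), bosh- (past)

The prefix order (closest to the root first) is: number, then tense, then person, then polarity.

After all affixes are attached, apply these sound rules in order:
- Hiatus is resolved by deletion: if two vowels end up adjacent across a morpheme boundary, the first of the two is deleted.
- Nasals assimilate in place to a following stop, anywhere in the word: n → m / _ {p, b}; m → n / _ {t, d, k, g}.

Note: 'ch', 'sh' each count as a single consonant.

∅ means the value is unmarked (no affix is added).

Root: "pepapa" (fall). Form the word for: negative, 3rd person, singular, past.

Attach number singular ush- → ushpepapa.
Attach tense past bosh- → boshushpepapa.
Attach person 3rd person a- → aboshushpepapa.
Attach polarity negative pi- → piaboshushpepapa.
Apply vowel deletion: piaboshushpepapa → paboshushpepapa.
Nasal assimilation: no change.

paboshushpepapa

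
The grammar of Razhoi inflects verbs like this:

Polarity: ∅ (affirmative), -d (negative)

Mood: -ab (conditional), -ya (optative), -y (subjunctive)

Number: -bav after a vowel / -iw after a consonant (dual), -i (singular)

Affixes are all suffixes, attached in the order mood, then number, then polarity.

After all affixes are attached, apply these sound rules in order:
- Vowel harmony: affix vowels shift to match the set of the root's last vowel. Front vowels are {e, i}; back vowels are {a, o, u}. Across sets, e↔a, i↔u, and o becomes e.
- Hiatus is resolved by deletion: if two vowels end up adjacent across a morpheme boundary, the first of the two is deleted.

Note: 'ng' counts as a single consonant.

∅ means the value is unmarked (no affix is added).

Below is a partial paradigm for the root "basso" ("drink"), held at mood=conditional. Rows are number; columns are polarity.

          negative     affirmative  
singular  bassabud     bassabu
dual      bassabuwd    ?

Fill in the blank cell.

Attach mood conditional -ab → bassoab.
Attach number dual -iw (after consonant 'b') → bassoabiw.
polarity = affirmative: zero marking, form stays bassoabiw.
Apply vowel harmony: bassoabiw → bassoabuw.
Apply vowel deletion: bassoabuw → bassabuw.

bassabuw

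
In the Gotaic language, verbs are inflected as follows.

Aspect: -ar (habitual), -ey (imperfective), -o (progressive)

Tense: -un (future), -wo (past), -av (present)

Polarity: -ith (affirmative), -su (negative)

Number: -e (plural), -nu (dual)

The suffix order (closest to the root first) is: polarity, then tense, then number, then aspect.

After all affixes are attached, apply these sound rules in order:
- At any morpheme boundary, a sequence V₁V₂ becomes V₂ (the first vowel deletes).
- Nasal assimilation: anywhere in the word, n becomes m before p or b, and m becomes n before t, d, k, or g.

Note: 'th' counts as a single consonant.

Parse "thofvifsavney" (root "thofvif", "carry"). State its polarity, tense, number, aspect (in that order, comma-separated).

negative, present, dual, imperfective

Segment: thofvif-su-av-nu-ey.
polarity: -su → negative.
tense: -av → present.
number: -nu → dual.
aspect: -ey → imperfective.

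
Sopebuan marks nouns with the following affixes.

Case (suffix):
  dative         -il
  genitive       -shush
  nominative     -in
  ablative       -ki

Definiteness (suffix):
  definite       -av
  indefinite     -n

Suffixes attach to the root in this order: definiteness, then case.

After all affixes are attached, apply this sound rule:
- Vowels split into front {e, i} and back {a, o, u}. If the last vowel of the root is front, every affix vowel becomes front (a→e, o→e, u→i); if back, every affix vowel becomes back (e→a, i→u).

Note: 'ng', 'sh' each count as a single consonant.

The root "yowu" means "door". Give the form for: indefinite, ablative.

Attach definiteness indefinite -n → yowun.
Attach case ablative -ki → yowunki.
Apply vowel harmony: yowunki → yowunku.

yowunku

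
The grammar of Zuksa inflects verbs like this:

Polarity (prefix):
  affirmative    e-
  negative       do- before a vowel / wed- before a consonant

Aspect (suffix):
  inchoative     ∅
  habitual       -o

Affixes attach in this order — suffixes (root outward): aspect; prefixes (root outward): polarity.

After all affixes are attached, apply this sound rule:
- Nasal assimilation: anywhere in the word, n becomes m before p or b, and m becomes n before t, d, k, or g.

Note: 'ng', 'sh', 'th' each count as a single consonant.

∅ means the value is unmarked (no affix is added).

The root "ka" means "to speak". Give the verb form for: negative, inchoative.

wedka

Attach polarity negative wed- (before consonant 'k') → wedka.
aspect = inchoative: zero marking, form stays wedka.
Nasal assimilation: no change.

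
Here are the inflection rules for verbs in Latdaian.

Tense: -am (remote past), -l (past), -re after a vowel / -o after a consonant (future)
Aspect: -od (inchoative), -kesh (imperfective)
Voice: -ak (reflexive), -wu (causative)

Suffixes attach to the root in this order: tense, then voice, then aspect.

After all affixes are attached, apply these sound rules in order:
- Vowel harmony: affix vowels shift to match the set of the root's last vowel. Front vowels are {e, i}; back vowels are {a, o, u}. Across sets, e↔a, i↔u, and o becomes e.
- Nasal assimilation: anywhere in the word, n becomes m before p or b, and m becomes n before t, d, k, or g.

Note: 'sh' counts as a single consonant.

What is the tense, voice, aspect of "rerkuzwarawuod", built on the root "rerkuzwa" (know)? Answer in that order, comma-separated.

future, causative, inchoative

Segment: rerkuzwa-re-wu-od.
tense: -re/o → future.
voice: -wu → causative.
aspect: -od → inchoative.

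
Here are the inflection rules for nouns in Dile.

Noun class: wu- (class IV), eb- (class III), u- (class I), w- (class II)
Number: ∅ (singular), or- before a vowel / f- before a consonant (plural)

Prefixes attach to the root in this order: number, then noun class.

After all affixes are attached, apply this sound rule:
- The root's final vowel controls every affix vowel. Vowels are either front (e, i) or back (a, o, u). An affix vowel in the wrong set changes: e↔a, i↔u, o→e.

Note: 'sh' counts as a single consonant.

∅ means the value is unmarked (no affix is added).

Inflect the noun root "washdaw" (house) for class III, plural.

Attach number plural f- (before consonant 'w') → fwashdaw.
Attach noun class class III eb- → ebfwashdaw.
Apply vowel harmony: ebfwashdaw → abfwashdaw.

abfwashdaw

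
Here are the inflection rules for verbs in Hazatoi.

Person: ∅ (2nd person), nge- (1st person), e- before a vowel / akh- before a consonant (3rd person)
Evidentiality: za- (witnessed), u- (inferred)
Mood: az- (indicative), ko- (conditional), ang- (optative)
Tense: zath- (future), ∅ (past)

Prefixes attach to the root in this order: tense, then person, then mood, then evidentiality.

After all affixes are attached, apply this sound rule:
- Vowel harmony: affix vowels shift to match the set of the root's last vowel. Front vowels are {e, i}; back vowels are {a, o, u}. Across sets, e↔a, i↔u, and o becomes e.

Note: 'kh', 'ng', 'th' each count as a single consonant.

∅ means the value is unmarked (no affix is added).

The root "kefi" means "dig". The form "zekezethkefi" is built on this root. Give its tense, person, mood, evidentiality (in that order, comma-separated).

Segment: za-ko-zath-kefi.
tense: zath- → future.
person: ∅ → 2nd person.
mood: ko- → conditional.
evidentiality: za- → witnessed.

future, 2nd person, conditional, witnessed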